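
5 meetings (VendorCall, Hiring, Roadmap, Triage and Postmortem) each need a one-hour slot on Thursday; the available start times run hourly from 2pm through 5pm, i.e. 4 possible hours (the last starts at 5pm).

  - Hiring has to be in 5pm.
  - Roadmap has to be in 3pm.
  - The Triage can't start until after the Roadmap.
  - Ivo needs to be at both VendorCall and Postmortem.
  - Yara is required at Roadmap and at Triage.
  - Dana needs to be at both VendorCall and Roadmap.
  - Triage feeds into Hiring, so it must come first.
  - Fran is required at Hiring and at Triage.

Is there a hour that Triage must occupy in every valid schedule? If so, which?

Roadmap is fixed at 3pm and must come before Triage, so Triage is at least 4pm.
Hiring is fixed at 5pm and must come after Triage, so Triage is at most 4pm.
So Triage must be 4pm.

4pm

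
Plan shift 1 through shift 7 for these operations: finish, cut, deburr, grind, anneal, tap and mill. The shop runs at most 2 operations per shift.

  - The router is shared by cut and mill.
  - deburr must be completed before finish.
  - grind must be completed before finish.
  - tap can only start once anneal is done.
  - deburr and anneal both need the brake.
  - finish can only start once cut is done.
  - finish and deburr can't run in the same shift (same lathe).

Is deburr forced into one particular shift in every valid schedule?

deburr can be shift 1 (e.g. cut in shift 1, anneal in shift 2, mill in shift 4, deburr in shift 1, tap in shift 3, grind in shift 2, finish in shift 3) or shift 2 (e.g. finish in shift 3; anneal in shift 3; mill in shift 2; deburr in shift 2; grind in shift 1; cut in shift 1; tap in shift 4).

No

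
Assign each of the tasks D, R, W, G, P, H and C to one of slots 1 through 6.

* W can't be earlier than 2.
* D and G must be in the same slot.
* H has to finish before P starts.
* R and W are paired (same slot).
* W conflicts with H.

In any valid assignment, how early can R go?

2

R must be in the same slot as W, which can't be before 2, so R is at least 2.
R at 2 is achievable: D=1; P=2; W=2; H=1; C=1; R=2; G=1.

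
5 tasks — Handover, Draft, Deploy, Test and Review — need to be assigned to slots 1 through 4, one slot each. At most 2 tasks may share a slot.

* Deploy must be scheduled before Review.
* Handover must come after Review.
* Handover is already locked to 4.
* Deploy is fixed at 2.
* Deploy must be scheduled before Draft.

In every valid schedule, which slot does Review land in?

3

Deploy is fixed at 2 and must come before Review, so Review is at least 3.
Handover is fixed at 4 and must come after Review, so Review is at most 3.
So Review must be 3.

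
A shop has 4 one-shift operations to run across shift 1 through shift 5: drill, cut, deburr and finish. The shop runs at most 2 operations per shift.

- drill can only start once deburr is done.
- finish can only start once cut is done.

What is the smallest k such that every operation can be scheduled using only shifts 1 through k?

The precedence chain requires at least 2 distinct shifts.
With at most 2 per shift and 4 operations, at least 2 shifts are needed.
2 works (last occupied shift: shift 2): for example deburr=shift 1, finish=shift 2, drill=shift 2, cut=shift 1.

2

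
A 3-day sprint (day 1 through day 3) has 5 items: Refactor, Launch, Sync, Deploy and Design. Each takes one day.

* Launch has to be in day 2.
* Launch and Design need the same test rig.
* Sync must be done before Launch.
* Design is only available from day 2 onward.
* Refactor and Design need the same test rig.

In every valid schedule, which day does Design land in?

day 3

Design's window is day 2–day 3.
Launch is fixed at day 2, and Design can't share a day with Launch.
So Design must be day 3.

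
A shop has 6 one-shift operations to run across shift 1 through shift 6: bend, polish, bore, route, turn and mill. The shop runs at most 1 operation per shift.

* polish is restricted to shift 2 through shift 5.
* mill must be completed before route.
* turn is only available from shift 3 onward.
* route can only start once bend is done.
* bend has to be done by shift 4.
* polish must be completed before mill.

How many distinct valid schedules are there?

26

Splitting on bend: it can be shift 1 (16), shift 2 (4), shift 3 (3), shift 4 (3). Listing each branch's schedules as (polish, bore, route, turn, mill) by shift number:
bend=shift 1: (2,3,5,6,4) (2,3,6,4,5) (2,3,6,5,4) (2,4,5,6,3) (2,4,6,3,5) (2,4,6,5,3) (2,5,4,6,3) (2,5,6,3,4) (2,5,6,4,3) (2,6,4,5,3) (2,6,5,3,4) (2,6,5,4,3) (3,2,5,6,4) (3,2,6,4,5) (3,2,6,5,4) (4,2,6,3,5) — 16.
bend=shift 2: (3,1,5,6,4) (3,1,6,4,5) (3,1,6,5,4) (4,1,6,3,5) — 4.
bend=shift 3: (2,1,5,6,4) (2,1,6,4,5) (2,1,6,5,4) — 3.
bend=shift 4: (2,1,5,6,3) (2,1,6,3,5) (2,1,6,5,3) — 3.
Summing: 16 + 4 + 3 + 3 = 26.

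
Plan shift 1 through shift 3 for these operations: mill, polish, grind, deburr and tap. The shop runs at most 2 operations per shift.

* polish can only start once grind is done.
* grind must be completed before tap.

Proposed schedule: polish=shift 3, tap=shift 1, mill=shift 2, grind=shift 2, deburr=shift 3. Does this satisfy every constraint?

Invalid. grind must be completed before tap.

grind must be completed before tap — violated.
The shop runs at most 2 operations per shift — holds.
polish can only start once grind is done — holds.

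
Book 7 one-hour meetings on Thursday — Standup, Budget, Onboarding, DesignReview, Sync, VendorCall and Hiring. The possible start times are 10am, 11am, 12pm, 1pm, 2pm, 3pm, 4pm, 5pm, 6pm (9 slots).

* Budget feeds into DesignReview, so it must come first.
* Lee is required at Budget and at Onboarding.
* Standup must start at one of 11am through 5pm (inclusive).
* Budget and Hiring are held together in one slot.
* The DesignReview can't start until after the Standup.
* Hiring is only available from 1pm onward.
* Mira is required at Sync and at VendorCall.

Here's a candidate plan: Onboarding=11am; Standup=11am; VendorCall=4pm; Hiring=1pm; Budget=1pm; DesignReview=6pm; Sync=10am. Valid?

Yes

Lee is required at Budget and at Onboarding — holds.
The DesignReview can't start until after the Standup — holds.
Hiring is only available from 1pm onward — holds.
Budget and Hiring are held together in one slot — holds.
Standup must start at one of 11am through 5pm (inclusive) — holds.
Budget feeds into DesignReview, so it must come first — holds.
Mira is required at Sync and at VendorCall — holds.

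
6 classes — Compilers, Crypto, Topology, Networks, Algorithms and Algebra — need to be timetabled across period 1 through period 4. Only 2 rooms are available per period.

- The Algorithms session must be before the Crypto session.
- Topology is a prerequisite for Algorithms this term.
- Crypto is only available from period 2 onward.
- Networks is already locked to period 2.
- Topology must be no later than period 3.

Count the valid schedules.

33

Splitting on Compilers: it can be period 1 (10), period 2 (3), period 3 (10), period 4 (10). Listing each branch's schedules as (Crypto, Topology, Networks, Algorithms, Algebra) by period number:
Compilers=period 1: (3,1,2,2,3) (3,1,2,2,4) (4,1,2,2,3) (4,1,2,2,4) (4,1,2,3,2) (4,1,2,3,3) (4,1,2,3,4) (4,2,2,3,1) (4,2,2,3,3) (4,2,2,3,4) — 10.
Compilers=period 2: (4,1,2,3,1) (4,1,2,3,3) (4,1,2,3,4) — 3.
Compilers=period 3: (3,1,2,2,1) (3,1,2,2,4) (4,1,2,2,1) (4,1,2,2,3) (4,1,2,2,4) (4,1,2,3,1) (4,1,2,3,2) (4,1,2,3,4) (4,2,2,3,1) (4,2,2,3,4) — 10.
Compilers=period 4: (3,1,2,2,1) (3,1,2,2,3) (3,1,2,2,4) (4,1,2,2,1) (4,1,2,2,3) (4,1,2,3,1) (4,1,2,3,2) (4,1,2,3,3) (4,2,2,3,1) (4,2,2,3,3) — 10.
Summing: 10 + 3 + 10 + 10 = 33.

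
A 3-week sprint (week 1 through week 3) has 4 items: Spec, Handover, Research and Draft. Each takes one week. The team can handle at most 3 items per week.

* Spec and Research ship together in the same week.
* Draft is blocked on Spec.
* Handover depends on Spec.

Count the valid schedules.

Splitting on Spec: it can be week 1 (4), week 2 (1). Listing each branch's schedules as (Handover, Research, Draft) by week number:
Spec=week 1: (2,1,2) (2,1,3) (3,1,2) (3,1,3) — 4.
Spec=week 2: (3,2,3) — 1.
Summing: 4 + 1 = 5.

5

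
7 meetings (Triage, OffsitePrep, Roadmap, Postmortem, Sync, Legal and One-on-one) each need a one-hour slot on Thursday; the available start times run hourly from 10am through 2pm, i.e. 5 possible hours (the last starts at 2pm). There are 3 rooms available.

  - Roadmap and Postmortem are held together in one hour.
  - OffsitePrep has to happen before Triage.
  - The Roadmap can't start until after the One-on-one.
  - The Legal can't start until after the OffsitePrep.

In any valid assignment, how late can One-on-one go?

Downstream work caps One-on-one at 1pm.
One-on-one at 1pm is achievable: One-on-one -> 1pm, Sync -> 10am, Postmortem -> 2pm, Triage -> 11am, Legal -> 11am, OffsitePrep -> 10am, Roadmap -> 2pm.

1pm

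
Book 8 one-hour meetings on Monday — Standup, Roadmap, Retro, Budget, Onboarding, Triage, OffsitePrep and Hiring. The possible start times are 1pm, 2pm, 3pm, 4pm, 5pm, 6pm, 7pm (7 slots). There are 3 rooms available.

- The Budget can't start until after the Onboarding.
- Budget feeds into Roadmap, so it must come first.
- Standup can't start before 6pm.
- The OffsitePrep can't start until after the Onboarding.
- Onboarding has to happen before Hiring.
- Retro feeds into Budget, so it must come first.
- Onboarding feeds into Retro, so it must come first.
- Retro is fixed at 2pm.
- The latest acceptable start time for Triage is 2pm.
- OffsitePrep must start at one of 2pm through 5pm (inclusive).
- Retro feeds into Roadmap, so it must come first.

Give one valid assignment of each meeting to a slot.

Retro -> 2pm, Triage -> 1pm, Budget -> 3pm, Roadmap -> 4pm, OffsitePrep -> 2pm, Onboarding -> 1pm, Standup -> 6pm, Hiring -> 2pm

Checking: Onboarding(1pm) before OffsitePrep(2pm); Retro(2pm) before Roadmap(4pm); Retro(2pm) before Budget(3pm); Budget(3pm) before Roadmap(4pm); Onboarding(1pm) before Budget(3pm); Onboarding(1pm) before Hiring(2pm); Onboarding(1pm) before Retro(2pm); Retro=2pm in [2pm,2pm]; Standup=6pm in [6pm,7pm]; Triage=1pm in [1pm,2pm]; OffsitePrep=2pm in [2pm,5pm]; max 3 per slot (cap 3).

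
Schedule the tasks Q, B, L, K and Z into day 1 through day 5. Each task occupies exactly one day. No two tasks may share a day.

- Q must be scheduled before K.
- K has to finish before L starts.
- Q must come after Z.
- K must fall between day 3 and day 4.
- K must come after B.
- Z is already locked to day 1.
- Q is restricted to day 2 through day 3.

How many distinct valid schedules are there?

Enumerating: L in day 5, K in day 4, B in day 3, Q in day 2, Z in day 1 | Q in day 3; Z in day 1; K in day 4; B in day 2; L in day 5.

2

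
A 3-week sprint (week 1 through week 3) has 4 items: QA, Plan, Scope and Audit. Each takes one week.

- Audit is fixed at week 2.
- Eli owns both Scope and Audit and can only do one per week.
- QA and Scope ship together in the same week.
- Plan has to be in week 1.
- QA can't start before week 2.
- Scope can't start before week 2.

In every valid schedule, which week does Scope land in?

week 3

Scope's window is week 2–week 3.
Audit is fixed at week 2, and Scope can't share a week with Audit.
So Scope must be week 3.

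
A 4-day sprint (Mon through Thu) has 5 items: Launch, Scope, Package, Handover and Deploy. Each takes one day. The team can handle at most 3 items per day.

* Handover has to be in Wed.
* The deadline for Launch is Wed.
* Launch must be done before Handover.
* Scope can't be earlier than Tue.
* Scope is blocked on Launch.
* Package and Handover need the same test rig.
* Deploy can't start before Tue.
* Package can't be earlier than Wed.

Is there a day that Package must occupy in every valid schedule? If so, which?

Thu

Package's window is Wed–Thu.
Handover is fixed at Wed, and Package can't share a day with Handover.
So Package must be Thu.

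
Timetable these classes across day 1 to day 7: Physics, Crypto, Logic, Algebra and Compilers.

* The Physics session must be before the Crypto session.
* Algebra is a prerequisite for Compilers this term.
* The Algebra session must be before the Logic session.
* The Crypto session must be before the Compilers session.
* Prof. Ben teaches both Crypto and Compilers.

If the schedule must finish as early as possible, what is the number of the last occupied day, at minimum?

The precedence chain requires at least 3 distinct days.
3 works (last occupied day: day 3): for example Algebra -> day 1, Logic -> day 2, Compilers -> day 3, Physics -> day 1, Crypto -> day 2.

day 3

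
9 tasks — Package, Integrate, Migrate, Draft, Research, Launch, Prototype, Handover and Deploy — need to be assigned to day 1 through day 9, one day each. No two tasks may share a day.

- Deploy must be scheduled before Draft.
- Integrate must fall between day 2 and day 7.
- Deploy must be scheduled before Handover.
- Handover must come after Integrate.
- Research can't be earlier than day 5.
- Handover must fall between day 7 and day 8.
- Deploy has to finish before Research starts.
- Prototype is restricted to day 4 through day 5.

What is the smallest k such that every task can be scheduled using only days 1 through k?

9 days

The precedence chain requires at least 2 distinct days.
With at most 1 per day and 9 tasks, at least 9 days are needed.
Handover can't be placed before day 7, so the schedule must run through at least day 7.
9 works (last occupied day: day 9): for example Handover -> day 7, Package -> day 6, Deploy -> day 1, Draft -> day 3, Integrate -> day 2, Migrate -> day 8, Research -> day 5, Launch -> day 9, Prototype -> day 4.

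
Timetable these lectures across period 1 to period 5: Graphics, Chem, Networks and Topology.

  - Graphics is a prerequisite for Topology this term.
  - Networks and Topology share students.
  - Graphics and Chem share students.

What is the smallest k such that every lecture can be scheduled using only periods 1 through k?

The precedence chain requires at least 2 distinct periods.
2 works (last occupied period: period 2): for example Networks=period 1, Graphics=period 1, Topology=period 2, Chem=period 2.

2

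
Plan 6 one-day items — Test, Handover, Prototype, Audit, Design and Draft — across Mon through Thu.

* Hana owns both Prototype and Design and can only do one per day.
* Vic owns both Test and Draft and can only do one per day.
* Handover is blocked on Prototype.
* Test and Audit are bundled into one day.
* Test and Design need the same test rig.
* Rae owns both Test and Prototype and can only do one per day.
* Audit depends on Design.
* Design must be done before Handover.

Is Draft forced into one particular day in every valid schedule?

Draft can be Mon (e.g. Audit -> Wed, Test -> Wed, Design -> Mon, Draft -> Mon, Handover -> Wed, Prototype -> Tue) or Tue (e.g. Draft -> Tue, Audit -> Wed, Prototype -> Tue, Design -> Mon, Test -> Wed, Handover -> Wed).

No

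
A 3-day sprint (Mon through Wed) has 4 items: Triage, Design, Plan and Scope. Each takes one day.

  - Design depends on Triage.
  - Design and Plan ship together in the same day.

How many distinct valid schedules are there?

9

Splitting on Triage: it can be Mon (6), Tue (3). Listing each branch's schedules as (Design, Plan, Scope):
Triage=Mon: (Tue,Tue,Mon) (Tue,Tue,Tue) (Tue,Tue,Wed) (Wed,Wed,Mon) (Wed,Wed,Tue) (Wed,Wed,Wed) — 6.
Triage=Tue: (Wed,Wed,Mon) (Wed,Wed,Tue) (Wed,Wed,Wed) — 3.
Summing: 6 + 3 = 9.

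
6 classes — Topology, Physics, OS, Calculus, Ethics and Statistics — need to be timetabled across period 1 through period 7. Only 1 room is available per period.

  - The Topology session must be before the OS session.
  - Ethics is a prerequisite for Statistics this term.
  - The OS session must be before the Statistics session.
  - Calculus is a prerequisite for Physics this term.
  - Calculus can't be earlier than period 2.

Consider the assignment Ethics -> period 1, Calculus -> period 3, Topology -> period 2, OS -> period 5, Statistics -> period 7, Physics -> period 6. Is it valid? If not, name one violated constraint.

Yes

The OS session must be before the Statistics session — holds.
The Topology session must be before the OS session — holds.
Only 1 room is available per period — holds.
Calculus can't be earlier than period 2 — holds.
Calculus is a prerequisite for Physics this term — holds.
Ethics is a prerequisite for Statistics this term — holds.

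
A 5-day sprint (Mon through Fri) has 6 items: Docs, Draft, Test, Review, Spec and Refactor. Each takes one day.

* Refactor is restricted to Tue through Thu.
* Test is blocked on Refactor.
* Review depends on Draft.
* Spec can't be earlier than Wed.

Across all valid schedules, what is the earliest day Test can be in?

Wed

Precedence pushes Test to at least Wed.
Test at Wed is achievable: Docs=Mon, Refactor=Tue, Review=Tue, Draft=Mon, Test=Wed, Spec=Wed.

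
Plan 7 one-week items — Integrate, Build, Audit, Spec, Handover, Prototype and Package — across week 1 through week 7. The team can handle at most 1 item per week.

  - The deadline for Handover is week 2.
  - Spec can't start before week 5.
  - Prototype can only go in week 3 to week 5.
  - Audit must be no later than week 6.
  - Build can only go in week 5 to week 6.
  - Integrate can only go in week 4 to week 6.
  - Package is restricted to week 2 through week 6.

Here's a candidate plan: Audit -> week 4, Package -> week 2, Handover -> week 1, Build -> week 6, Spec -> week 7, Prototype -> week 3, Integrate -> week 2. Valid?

Package is restricted to week 2 through week 6 — holds.
Build can only go in week 5 to week 6 — holds.
The deadline for Handover is week 2 — holds.
The team can handle at most 1 item per week — violated.
Spec can't start before week 5 — holds.
Prototype can only go in week 3 to week 5 — holds.
Audit must be no later than week 6 — holds.
Integrate can only go in week 4 to week 6 — violated.

No. Integrate can only go in week 4 to week 6 is not satisfied.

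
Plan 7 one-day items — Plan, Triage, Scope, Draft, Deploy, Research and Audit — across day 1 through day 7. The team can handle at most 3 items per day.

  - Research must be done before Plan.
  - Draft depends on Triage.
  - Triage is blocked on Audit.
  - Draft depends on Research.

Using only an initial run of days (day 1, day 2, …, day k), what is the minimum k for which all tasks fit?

3 days

The precedence chain requires at least 3 distinct days.
With at most 3 per day and 7 tasks, at least 3 days are needed.
3 works (last occupied day: day 3): for example Plan -> day 2; Deploy -> day 2; Scope -> day 1; Audit -> day 1; Draft -> day 3; Triage -> day 2; Research -> day 1.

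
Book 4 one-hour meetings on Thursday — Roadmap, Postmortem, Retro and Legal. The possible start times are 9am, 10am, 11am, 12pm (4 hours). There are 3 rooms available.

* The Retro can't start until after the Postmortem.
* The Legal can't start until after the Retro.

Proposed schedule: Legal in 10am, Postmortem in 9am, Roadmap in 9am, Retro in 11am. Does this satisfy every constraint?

No. The Legal can't start until after the Retro is not satisfied.

The Retro can't start until after the Postmortem — holds.
There are 3 rooms available — holds.
The Legal can't start until after the Retro — violated.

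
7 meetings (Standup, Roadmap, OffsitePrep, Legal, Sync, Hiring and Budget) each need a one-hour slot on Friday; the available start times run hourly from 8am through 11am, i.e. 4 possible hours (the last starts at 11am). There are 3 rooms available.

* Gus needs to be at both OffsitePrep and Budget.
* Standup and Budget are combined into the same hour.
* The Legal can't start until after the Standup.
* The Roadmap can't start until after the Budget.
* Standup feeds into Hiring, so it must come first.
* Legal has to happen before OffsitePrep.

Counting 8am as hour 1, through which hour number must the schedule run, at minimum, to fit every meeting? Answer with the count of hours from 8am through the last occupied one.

The precedence chain requires at least 3 distinct hours.
With at most 3 per hour and 7 meetings, at least 3 hours are needed.
3 works (last occupied hour: 10am): for example Budget=8am; Standup=8am; Legal=9am; Roadmap=9am; OffsitePrep=10am; Sync=8am; Hiring=9am.

3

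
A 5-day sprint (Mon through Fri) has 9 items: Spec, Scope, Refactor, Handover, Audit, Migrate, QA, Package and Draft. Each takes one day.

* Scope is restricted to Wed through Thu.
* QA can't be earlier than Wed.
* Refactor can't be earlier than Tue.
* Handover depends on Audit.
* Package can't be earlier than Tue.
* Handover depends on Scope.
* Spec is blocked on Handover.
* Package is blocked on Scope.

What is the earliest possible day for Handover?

Precedence pushes Handover to at least Thu; downstream work caps Handover at Thu.
Handover at Thu is achievable: Audit=Mon, Refactor=Tue, Scope=Wed, Draft=Mon, Handover=Thu, Package=Thu, QA=Wed, Migrate=Mon, Spec=Fri.

Thu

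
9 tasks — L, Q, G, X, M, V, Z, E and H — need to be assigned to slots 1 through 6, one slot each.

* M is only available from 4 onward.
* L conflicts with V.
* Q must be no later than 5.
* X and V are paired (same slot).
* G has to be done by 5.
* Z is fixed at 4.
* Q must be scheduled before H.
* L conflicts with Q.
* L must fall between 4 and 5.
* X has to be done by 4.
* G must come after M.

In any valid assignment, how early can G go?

Precedence pushes G to at least 5; G's own window allows nothing later than 5.
G at 5 is achievable: Z in 4, E in 1, H in 2, G in 5, L in 4, M in 4, X in 1, Q in 1, V in 1.

5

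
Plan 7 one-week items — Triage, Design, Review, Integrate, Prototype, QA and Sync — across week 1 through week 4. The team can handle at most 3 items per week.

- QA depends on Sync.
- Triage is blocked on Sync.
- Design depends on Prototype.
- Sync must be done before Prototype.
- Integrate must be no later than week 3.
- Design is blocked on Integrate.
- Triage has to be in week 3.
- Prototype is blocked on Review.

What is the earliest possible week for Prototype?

Precedence pushes Prototype to at least week 2; downstream work caps Prototype at week 3.
Prototype at week 2 is achievable: Review in week 1; QA in week 2; Design in week 3; Prototype in week 2; Integrate in week 1; Triage in week 3; Sync in week 1.

week 2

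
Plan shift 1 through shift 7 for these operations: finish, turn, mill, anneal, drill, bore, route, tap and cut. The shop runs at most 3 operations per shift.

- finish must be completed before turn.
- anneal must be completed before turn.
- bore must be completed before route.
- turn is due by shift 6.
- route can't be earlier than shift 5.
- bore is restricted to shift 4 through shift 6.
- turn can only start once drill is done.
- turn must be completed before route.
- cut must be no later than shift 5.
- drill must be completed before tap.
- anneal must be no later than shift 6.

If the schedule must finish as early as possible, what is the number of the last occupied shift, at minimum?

shift 5

The precedence chain requires at least 3 distinct shifts.
With at most 3 per shift and 9 operations, at least 3 shifts are needed.
route can't be placed before shift 5, so the schedule must run through at least shift 5.
5 works (last occupied shift: shift 5): for example route -> shift 5, finish -> shift 1, mill -> shift 2, tap -> shift 2, turn -> shift 2, drill -> shift 1, cut -> shift 3, anneal -> shift 1, bore -> shift 4.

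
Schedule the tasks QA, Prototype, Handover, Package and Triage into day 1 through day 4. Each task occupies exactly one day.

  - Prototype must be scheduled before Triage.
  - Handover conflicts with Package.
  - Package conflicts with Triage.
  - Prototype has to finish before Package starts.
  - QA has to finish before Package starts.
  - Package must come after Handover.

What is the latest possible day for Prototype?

day 2

Downstream work caps Prototype at day 3.
Prototype at day 2 is achievable: QA=day 1; Triage=day 4; Prototype=day 2; Handover=day 1; Package=day 3.
Nothing later works — the conflict constraints rule out every day after day 2.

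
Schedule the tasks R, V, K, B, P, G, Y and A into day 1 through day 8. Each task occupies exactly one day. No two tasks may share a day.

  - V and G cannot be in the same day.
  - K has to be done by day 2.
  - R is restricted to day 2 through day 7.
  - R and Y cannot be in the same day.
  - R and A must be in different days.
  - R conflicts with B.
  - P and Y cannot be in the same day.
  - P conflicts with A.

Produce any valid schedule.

A in day 8, V in day 3, R in day 2, B in day 4, P in day 5, G in day 6, K in day 1, Y in day 7

Checking: R(day 2) != A(day 8); P(day 5) != Y(day 7); R(day 2) != Y(day 7); P(day 5) != A(day 8); R(day 2) != B(day 4); V(day 3) != G(day 6); K=day 1 in [day 1,day 2]; R=day 2 in [day 2,day 7]; max 1 per day (cap 1).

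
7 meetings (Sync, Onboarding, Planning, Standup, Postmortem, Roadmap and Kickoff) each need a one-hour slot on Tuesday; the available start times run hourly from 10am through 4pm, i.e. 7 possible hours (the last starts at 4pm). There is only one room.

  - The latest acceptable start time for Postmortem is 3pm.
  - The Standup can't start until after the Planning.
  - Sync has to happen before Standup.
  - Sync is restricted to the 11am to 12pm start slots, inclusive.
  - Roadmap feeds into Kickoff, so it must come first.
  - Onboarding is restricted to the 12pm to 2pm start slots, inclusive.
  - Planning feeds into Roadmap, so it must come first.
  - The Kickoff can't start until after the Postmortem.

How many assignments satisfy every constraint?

Splitting on Sync: it can be 11am (33), 12pm (18). Listing each branch's schedules as (Onboarding, Planning, Standup, Postmortem, Roadmap, Kickoff):
Sync=11am: (12pm,10am,1pm,2pm,3pm,4pm) (12pm,10am,1pm,3pm,2pm,4pm) (12pm,10am,2pm,1pm,3pm,4pm) (12pm,10am,2pm,3pm,1pm,4pm) (12pm,10am,3pm,1pm,2pm,4pm) (12pm,10am,3pm,2pm,1pm,4pm) (12pm,10am,4pm,1pm,2pm,3pm) (12pm,10am,4pm,2pm,1pm,3pm) (12pm,1pm,2pm,10am,3pm,4pm) (12pm,1pm,3pm,10am,2pm,4pm) (12pm,1pm,4pm,10am,2pm,3pm) (1pm,10am,12pm,2pm,3pm,4pm) (1pm,10am,12pm,3pm,2pm,4pm) (1pm,10am,2pm,12pm,3pm,4pm) (1pm,10am,2pm,3pm,12pm,4pm) (1pm,10am,3pm,12pm,2pm,4pm) (1pm,10am,3pm,2pm,12pm,4pm) (1pm,10am,4pm,12pm,2pm,3pm) (1pm,10am,4pm,2pm,12pm,3pm) (1pm,12pm,2pm,10am,3pm,4pm) (1pm,12pm,3pm,10am,2pm,4pm) (1pm,12pm,4pm,10am,2pm,3pm) (2pm,10am,12pm,1pm,3pm,4pm) (2pm,10am,12pm,3pm,1pm,4pm) (2pm,10am,1pm,12pm,3pm,4pm) (2pm,10am,1pm,3pm,12pm,4pm) (2pm,10am,3pm,12pm,1pm,4pm) (2pm,10am,3pm,1pm,12pm,4pm) (2pm,10am,4pm,12pm,1pm,3pm) (2pm,10am,4pm,1pm,12pm,3pm) (2pm,12pm,1pm,10am,3pm,4pm) (2pm,12pm,3pm,10am,1pm,4pm) (2pm,12pm,4pm,10am,1pm,3pm) — 33.
Sync=12pm: (1pm,10am,2pm,11am,3pm,4pm) (1pm,10am,2pm,3pm,11am,4pm) (1pm,10am,3pm,11am,2pm,4pm) (1pm,10am,3pm,2pm,11am,4pm) (1pm,10am,4pm,11am,2pm,3pm) (1pm,10am,4pm,2pm,11am,3pm) (1pm,11am,2pm,10am,3pm,4pm) (1pm,11am,3pm,10am,2pm,4pm) (1pm,11am,4pm,10am,2pm,3pm) (2pm,10am,1pm,11am,3pm,4pm) (2pm,10am,1pm,3pm,11am,4pm) (2pm,10am,3pm,11am,1pm,4pm) (2pm,10am,3pm,1pm,11am,4pm) (2pm,10am,4pm,11am,1pm,3pm) (2pm,10am,4pm,1pm,11am,3pm) (2pm,11am,1pm,10am,3pm,4pm) (2pm,11am,3pm,10am,1pm,4pm) (2pm,11am,4pm,10am,1pm,3pm) — 18.
Summing: 33 + 18 = 51.

51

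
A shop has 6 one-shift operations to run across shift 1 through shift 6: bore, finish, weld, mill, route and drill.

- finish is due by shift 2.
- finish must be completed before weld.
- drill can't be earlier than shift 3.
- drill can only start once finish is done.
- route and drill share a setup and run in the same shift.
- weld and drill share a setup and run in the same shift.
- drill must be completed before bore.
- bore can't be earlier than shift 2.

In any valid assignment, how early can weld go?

Weld must be in the same shift as drill, which can't be before shift 3, so weld is at least shift 3; weld must be in the same shift as drill, which can't be after shift 5, so weld is at most shift 5.
weld at shift 3 is achievable: weld in shift 3; finish in shift 1; bore in shift 4; route in shift 3; drill in shift 3; mill in shift 1.

shift 3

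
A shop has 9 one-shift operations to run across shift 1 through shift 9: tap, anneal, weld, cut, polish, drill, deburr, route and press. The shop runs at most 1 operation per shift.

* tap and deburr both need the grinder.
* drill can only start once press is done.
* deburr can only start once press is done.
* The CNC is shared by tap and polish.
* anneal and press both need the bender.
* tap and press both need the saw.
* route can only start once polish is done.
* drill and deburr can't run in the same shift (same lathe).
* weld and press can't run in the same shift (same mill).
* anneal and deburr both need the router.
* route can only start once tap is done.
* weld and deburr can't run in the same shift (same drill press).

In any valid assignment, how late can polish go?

Downstream work caps polish at shift 8.
polish at shift 8 is achievable: weld in shift 6, tap in shift 2, deburr in shift 4, polish in shift 8, drill in shift 3, press in shift 1, route in shift 9, anneal in shift 5, cut in shift 7.

shift 8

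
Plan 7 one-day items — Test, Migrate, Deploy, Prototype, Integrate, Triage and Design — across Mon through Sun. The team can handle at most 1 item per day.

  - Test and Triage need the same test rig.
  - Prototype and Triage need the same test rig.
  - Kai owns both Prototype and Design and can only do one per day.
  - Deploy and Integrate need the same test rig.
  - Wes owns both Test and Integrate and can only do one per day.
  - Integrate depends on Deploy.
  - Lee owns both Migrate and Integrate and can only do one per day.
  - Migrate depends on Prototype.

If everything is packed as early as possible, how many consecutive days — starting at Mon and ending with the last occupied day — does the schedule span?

The precedence chain requires at least 2 distinct days.
With at most 1 per day and 7 tasks, at least 7 days are needed.
7 works (last occupied day: Sun): for example Deploy -> Wed, Test -> Fri, Design -> Sun, Prototype -> Mon, Migrate -> Tue, Triage -> Sat, Integrate -> Thu.

7 days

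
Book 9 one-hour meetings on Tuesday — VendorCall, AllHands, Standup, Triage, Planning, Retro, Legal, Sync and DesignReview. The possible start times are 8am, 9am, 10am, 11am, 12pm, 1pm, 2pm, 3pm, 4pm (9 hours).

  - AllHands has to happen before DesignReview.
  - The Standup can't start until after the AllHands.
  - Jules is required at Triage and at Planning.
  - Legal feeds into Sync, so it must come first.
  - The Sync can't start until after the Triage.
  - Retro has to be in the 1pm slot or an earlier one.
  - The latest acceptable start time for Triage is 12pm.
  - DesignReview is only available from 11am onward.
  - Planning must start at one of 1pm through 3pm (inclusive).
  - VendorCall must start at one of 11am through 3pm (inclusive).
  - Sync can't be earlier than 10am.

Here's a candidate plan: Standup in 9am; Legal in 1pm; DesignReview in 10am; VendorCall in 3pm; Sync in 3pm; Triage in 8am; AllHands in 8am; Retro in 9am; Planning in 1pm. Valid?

Jules is required at Triage and at Planning — holds.
AllHands has to happen before DesignReview — holds.
Legal feeds into Sync, so it must come first — holds.
The Sync can't start until after the Triage — holds.
Planning must start at one of 1pm through 3pm (inclusive) — holds.
Retro has to be in the 1pm slot or an earlier one — holds.
The Standup can't start until after the AllHands — holds.
VendorCall must start at one of 11am through 3pm (inclusive) — holds.
Sync can't be earlier than 10am — holds.
DesignReview is only available from 11am onward — violated.
The latest acceptable start time for Triage is 12pm — holds.

Invalid. DesignReview is only available from 11am onward.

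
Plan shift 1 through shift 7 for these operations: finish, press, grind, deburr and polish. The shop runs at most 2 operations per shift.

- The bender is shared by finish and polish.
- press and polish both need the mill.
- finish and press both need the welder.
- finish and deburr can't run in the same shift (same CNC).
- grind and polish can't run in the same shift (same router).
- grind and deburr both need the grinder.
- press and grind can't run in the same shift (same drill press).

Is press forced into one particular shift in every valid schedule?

press can be shift 1 (e.g. press=shift 1, grind=shift 2, polish=shift 3, finish=shift 2, deburr=shift 1) or shift 2 (e.g. grind -> shift 1, finish -> shift 1, deburr -> shift 2, press -> shift 2, polish -> shift 3).

No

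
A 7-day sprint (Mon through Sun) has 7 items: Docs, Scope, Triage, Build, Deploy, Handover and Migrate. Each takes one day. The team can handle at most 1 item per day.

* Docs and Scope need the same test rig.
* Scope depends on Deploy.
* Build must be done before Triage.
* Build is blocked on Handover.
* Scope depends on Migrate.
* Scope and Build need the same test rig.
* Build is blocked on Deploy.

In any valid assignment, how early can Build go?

Precedence pushes Build to at least Tue; downstream work caps Build at Sat.
Build at Wed is achievable: Handover in Tue; Docs in Sun; Build in Wed; Triage in Sat; Deploy in Mon; Scope in Fri; Migrate in Thu.
Nothing earlier works — the conflict and capacity constraints rule out every day before Wed.

Wed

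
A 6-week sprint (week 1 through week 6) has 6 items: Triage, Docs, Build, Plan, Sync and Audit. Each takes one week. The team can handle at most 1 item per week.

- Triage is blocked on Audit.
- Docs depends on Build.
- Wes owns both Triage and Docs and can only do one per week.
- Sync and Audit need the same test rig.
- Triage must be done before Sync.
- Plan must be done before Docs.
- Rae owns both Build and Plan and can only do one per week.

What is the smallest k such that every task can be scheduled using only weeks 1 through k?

The precedence chain requires at least 3 distinct weeks.
With at most 1 per week and 6 tasks, at least 6 weeks are needed.
6 works (last occupied week: week 6): for example Docs=week 5, Triage=week 2, Audit=week 1, Sync=week 6, Build=week 3, Plan=week 4.

6 weeks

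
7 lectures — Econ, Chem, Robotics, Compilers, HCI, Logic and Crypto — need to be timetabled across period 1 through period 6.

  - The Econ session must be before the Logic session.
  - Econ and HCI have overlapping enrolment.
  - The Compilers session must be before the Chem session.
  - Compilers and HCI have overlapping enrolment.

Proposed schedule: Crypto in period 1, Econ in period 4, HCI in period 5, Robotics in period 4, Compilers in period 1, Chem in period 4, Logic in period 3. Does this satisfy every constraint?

The Compilers session must be before the Chem session — holds.
Compilers and HCI have overlapping enrolment — holds.
The Econ session must be before the Logic session — violated.
Econ and HCI have overlapping enrolment — holds.

No. The Econ session must be before the Logic session is not satisfied.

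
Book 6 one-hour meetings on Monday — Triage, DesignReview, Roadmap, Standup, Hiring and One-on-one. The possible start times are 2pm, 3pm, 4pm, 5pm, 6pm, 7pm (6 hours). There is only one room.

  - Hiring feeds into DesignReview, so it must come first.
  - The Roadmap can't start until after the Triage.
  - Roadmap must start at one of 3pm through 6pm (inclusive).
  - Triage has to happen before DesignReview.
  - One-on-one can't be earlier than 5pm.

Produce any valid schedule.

DesignReview in 6pm; Triage in 2pm; Hiring in 4pm; One-on-one in 5pm; Standup in 7pm; Roadmap in 3pm

Checking: Hiring(4pm) before DesignReview(6pm); Triage(2pm) before DesignReview(6pm); Triage(2pm) before Roadmap(3pm); One-on-one=5pm in [5pm,7pm]; Roadmap=3pm in [3pm,6pm]; max 1 per hour (cap 1).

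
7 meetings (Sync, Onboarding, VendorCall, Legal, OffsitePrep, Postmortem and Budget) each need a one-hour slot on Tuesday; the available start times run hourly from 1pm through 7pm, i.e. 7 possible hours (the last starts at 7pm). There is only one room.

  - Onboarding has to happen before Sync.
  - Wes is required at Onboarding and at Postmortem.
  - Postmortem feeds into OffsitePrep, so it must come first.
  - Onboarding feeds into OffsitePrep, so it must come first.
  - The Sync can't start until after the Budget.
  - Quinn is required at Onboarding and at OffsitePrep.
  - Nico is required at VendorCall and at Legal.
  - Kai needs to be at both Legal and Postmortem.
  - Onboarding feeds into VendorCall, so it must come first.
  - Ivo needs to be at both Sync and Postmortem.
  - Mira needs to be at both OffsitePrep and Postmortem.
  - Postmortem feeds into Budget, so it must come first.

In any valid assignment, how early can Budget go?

Precedence pushes Budget to at least 2pm; downstream work caps Budget at 6pm.
Budget at 2pm is achievable: Budget -> 2pm; Sync -> 4pm; Postmortem -> 1pm; Legal -> 7pm; VendorCall -> 6pm; OffsitePrep -> 5pm; Onboarding -> 3pm.

2pm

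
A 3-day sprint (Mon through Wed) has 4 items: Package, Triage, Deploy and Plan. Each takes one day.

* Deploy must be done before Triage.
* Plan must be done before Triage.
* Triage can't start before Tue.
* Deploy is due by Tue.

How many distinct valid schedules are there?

15

Splitting on Package: it can be Mon (5), Tue (5), Wed (5). Listing each branch's schedules as (Triage, Deploy, Plan):
Package=Mon: (Tue,Mon,Mon) (Wed,Mon,Mon) (Wed,Mon,Tue) (Wed,Tue,Mon) (Wed,Tue,Tue) — 5.
Package=Tue: (Tue,Mon,Mon) (Wed,Mon,Mon) (Wed,Mon,Tue) (Wed,Tue,Mon) (Wed,Tue,Tue) — 5.
Package=Wed: (Tue,Mon,Mon) (Wed,Mon,Mon) (Wed,Mon,Tue) (Wed,Tue,Mon) (Wed,Tue,Tue) — 5.
Summing: 5 + 5 + 5 = 15.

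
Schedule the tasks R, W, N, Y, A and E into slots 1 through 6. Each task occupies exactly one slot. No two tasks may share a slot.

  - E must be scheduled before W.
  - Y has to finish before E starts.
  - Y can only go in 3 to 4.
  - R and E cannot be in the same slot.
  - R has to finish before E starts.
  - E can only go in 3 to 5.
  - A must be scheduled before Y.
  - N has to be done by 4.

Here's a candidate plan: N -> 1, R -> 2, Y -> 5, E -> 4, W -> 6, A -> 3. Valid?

Y has to finish before E starts — violated.
R has to finish before E starts — holds.
No two tasks may share a slot — holds.
E must be scheduled before W — holds.
N has to be done by 4 — holds.
R and E cannot be in the same slot — holds.
A must be scheduled before Y — holds.
Y can only go in 3 to 4 — violated.
E can only go in 3 to 5 — holds.

No — it violates: Y has to finish before E starts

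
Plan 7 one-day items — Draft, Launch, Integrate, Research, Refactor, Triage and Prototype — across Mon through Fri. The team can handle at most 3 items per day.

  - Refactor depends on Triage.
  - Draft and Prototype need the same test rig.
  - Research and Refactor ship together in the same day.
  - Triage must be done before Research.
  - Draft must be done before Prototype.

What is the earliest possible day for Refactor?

Tue

Precedence pushes Refactor to at least Tue.
Refactor at Tue is achievable: Launch -> Mon; Refactor -> Tue; Integrate -> Wed; Prototype -> Tue; Research -> Tue; Draft -> Mon; Triage -> Mon.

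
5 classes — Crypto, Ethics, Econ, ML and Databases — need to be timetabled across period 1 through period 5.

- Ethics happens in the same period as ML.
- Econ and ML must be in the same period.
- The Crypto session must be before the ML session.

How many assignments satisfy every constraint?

Splitting on Crypto: it can be period 1 (20), period 2 (15), period 3 (10), period 4 (5). Listing each branch's schedules as (Ethics, Econ, ML, Databases) by period number:
Crypto=period 1: (2,2,2,1) (2,2,2,2) (2,2,2,3) (2,2,2,4) (2,2,2,5) (3,3,3,1) (3,3,3,2) (3,3,3,3) (3,3,3,4) (3,3,3,5) (4,4,4,1) (4,4,4,2) (4,4,4,3) (4,4,4,4) (4,4,4,5) (5,5,5,1) (5,5,5,2) (5,5,5,3) (5,5,5,4) (5,5,5,5) — 20.
Crypto=period 2: (3,3,3,1) (3,3,3,2) (3,3,3,3) (3,3,3,4) (3,3,3,5) (4,4,4,1) (4,4,4,2) (4,4,4,3) (4,4,4,4) (4,4,4,5) (5,5,5,1) (5,5,5,2) (5,5,5,3) (5,5,5,4) (5,5,5,5) — 15.
Crypto=period 3: (4,4,4,1) (4,4,4,2) (4,4,4,3) (4,4,4,4) (4,4,4,5) (5,5,5,1) (5,5,5,2) (5,5,5,3) (5,5,5,4) (5,5,5,5) — 10.
Crypto=period 4: (5,5,5,1) (5,5,5,2) (5,5,5,3) (5,5,5,4) (5,5,5,5) — 5.
Summing: 20 + 15 + 10 + 5 = 50.

50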